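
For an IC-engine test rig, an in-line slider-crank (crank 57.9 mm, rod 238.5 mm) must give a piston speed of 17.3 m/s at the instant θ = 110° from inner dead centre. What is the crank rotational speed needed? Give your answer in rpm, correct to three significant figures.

For an in-line slider-crank, |v_piston| = rω|sinθ|·[1 + r cosθ/√(L² − r² sin²θ)].
With r = 0.0579 m, L = 0.2385 m, θ = 110°: the bracketed kinematic factor |dx/dθ| = 0.049768 m.
ω = v/|dx/dθ| = 17.3/0.049768 = 347.61 rad/s.
N = 60ω/(2π) = 3319.4 rpm.

3320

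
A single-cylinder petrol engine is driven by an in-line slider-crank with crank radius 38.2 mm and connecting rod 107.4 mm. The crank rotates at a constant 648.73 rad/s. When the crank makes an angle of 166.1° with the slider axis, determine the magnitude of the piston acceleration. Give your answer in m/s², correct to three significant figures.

10500

ω = 648.7 rad/s
x(θ) = r cosθ + √(L² − r² sin²θ); with ω constant, a = ω²·d²x/dθ².
d²x/dθ² = −r cosθ − r²(cos2θ)/√u − r⁴ sin²2θ/(4u^{3/2}),  u = L² − r² sin²θ = 0.0114505 m².
Substituting r = 0.0382 m, L = 0.1074 m, θ = 166.1°: d²x/dθ² = +0.024924 m.
a = ω²·d²x/dθ² = (648.7)²·(+0.024924) = +10489 m/s²;  |a| = 10489 m/s².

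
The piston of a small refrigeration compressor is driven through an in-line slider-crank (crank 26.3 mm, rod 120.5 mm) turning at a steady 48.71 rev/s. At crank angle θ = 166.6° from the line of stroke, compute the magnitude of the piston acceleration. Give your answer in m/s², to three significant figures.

ω = 2π·48.7 = 306.1 rad/s
x(θ) = r cosθ + √(L² − r² sin²θ); with ω constant, a = ω²·d²x/dθ².
d²x/dθ² = −r cosθ − r²(cos2θ)/√u − r⁴ sin²2θ/(4u^{3/2}),  u = L² − r² sin²θ = 0.0144831 m².
Substituting r = 0.0263 m, L = 0.1205 m, θ = 166.6°: d²x/dθ² = +0.02044 m.
a = ω²·d²x/dθ² = (306.1)²·(+0.02044) = +1914.6 m/s²;  |a| = 1914.6 m/s².

1910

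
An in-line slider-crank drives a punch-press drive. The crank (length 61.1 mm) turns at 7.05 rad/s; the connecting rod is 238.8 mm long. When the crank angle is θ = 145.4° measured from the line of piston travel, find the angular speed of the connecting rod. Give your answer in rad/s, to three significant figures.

ω = 7.05 rad/s
The rod makes angle φ with the slider axis where L sinφ = r sinθ; differentiating, L cosφ·φ̇ = r ω cosθ.
L cosφ = √(L² − r² sin²θ) = 0.23627 m.
|ω_rod| = r ω |cosθ| / √(L² − r² sin²θ) = 0.0611·7.05·0.82314/0.23627 = 1.5007 rad/s.

1.50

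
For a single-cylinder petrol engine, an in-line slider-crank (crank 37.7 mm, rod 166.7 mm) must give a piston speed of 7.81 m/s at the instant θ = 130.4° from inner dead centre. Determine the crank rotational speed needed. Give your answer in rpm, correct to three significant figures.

3050

For an in-line slider-crank, |v_piston| = rω|sinθ|·[1 + r cosθ/√(L² − r² sin²θ)].
With r = 0.0377 m, L = 0.1667 m, θ = 130.4°: the bracketed kinematic factor |dx/dθ| = 0.024438 m.
ω = v/|dx/dθ| = 7.81/0.024438 = 319.58 rad/s.
N = 60ω/(2π) = 3051.8 rpm.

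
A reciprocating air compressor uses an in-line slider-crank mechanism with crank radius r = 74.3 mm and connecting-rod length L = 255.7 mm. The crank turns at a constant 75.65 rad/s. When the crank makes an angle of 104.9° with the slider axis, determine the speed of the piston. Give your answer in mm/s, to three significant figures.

5010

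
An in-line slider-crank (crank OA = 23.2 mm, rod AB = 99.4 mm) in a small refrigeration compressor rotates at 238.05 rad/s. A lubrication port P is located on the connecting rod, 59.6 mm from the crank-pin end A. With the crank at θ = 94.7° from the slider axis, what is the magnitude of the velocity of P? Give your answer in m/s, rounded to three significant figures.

5.44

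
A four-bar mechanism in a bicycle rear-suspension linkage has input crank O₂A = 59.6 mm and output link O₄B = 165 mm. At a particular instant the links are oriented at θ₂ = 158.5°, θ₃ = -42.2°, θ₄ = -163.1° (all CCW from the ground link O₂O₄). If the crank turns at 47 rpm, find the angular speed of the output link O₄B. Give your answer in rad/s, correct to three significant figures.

0.732

ω₂ = 4.922 rad/s (from 47 rpm).
Differentiating the loop-closure r₂e^{iθ₂}+r₃e^{iθ₃}=r₁+r₄e^{iθ₄} gives r₂ω₂e^{iθ₂}+r₃ω₃e^{iθ₃}=r₄ω₄e^{iθ₄}.
Eliminating the other unknown: ω₄ = r₂ω₂ sin(θ₂−θ₃) / [r₄ sin(θ₄−θ₃)].
Numerator sine = -0.35347; denominator sine = -0.85806.
Result = 0.0596·4.922·(-0.35347) / (0.165·(-0.85806)) = +0.73236 rad/s; magnitude 0.73236 rad/s.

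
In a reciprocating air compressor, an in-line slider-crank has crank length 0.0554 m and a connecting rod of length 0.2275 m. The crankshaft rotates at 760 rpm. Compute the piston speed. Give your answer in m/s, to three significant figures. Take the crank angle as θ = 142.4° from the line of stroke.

2.17

ω = 2π·760/60 = 79.59 rad/s
For an in-line slider-crank, x = r cosθ + √(L² − r² sin²θ), so v = −rω sinθ·[1 + r cosθ/√(L² − r² sin²θ)].
With r = 0.0554 m, L = 0.2275 m, θ = 142.4°: √(L² − r² sin²θ) = 0.22497 m.
v = −0.0554·79.59·0.61015·[1 + 0.0554·-0.79229/0.22497] = -2.1653 m/s.
|v| = 2.1653 m/s.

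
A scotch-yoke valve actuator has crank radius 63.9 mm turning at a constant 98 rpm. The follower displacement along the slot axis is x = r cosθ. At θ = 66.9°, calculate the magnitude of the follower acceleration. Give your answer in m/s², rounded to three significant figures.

ω = 10.26 rad/s (from 98 rpm).
x = r cosθ ⇒ ẍ = −rω² cosθ (ω constant).
|a| = rω²|cosθ| = 0.0639·(10.26)²·|cos 66.9°| = 2.6404 m/s².

2.64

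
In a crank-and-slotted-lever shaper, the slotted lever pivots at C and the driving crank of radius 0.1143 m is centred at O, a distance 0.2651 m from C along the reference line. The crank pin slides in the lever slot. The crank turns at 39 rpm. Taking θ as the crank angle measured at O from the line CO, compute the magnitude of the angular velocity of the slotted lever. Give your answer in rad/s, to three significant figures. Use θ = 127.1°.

0.455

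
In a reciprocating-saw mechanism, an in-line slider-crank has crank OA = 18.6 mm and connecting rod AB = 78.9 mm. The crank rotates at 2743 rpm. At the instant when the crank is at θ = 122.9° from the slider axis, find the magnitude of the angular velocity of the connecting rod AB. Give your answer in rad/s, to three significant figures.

37.5

ω = 287.2 rad/s (converted from 2743 rpm).
The rod makes angle φ with the slider axis where L sinφ = r sinθ; differentiating, L cosφ·φ̇ = r ω cosθ.
L cosφ = √(L² − r² sin²θ) = 0.077339 m.
|ω_rod| = r ω |cosθ| / √(L² − r² sin²θ) = 0.0186·287.2·0.54317/0.077339 = 37.524 rad/s.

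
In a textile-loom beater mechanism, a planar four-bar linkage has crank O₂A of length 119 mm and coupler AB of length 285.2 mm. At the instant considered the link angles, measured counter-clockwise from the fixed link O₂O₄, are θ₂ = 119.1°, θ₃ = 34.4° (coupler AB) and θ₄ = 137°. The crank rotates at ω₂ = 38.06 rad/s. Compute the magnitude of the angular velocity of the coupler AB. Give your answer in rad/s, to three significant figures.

ω₂ = 38.06 rad/s
Differentiating the loop-closure r₂e^{iθ₂}+r₃e^{iθ₃}=r₁+r₄e^{iθ₄} gives r₂ω₂e^{iθ₂}+r₃ω₃e^{iθ₃}=r₄ω₄e^{iθ₄}.
Eliminating the other unknown: ω₃ = r₂ω₂ sin(θ₄−θ₂) / [r₃ sin(θ₃−θ₄)].
Numerator sine = +0.30736; denominator sine = -0.97592.
Result = 0.119·38.06·(+0.30736) / (0.2852·(-0.97592)) = -5.0015 rad/s; magnitude 5.0015 rad/s.

5.00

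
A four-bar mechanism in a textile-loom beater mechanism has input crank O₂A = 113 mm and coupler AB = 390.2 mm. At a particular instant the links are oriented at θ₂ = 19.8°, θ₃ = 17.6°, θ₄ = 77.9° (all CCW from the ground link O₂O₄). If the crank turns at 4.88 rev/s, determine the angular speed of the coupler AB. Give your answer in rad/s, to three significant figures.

ω₂ = 30.66 rad/s (from 4.88 rev/s).
Differentiating the loop-closure r₂e^{iθ₂}+r₃e^{iθ₃}=r₁+r₄e^{iθ₄} gives r₂ω₂e^{iθ₂}+r₃ω₃e^{iθ₃}=r₄ω₄e^{iθ₄}.
Eliminating the other unknown: ω₃ = r₂ω₂ sin(θ₄−θ₂) / [r₃ sin(θ₃−θ₄)].
Numerator sine = +0.84897; denominator sine = -0.86863.
Result = 0.113·30.66·(+0.84897) / (0.3902·(-0.86863)) = -8.6786 rad/s; magnitude 8.6786 rad/s.

8.68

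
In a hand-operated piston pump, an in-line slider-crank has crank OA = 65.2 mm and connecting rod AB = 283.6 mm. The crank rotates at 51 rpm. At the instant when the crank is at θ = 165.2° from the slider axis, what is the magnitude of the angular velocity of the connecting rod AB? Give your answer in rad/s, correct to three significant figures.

1.19

ω = 5.341 rad/s (converted from 51 rpm).
The rod makes angle φ with the slider axis where L sinφ = r sinθ; differentiating, L cosφ·φ̇ = r ω cosθ.
L cosφ = √(L² − r² sin²θ) = 0.28311 m.
|ω_rod| = r ω |cosθ| / √(L² − r² sin²θ) = 0.0652·5.341·0.96682/0.28311 = 1.1892 rad/s.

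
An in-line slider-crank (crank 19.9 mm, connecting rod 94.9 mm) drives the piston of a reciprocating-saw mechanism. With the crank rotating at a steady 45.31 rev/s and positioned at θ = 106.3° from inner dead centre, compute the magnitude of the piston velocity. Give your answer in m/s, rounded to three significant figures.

ω = 2π·45.3 = 284.7 rad/s
For an in-line slider-crank, x = r cosθ + √(L² − r² sin²θ), so v = −rω sinθ·[1 + r cosθ/√(L² − r² sin²θ)].
With r = 0.0199 m, L = 0.0949 m, θ = 106.3°: √(L² − r² sin²θ) = 0.092958 m.
v = −0.0199·284.7·0.95981·[1 + 0.0199·-0.28067/0.092958] = -5.1109 m/s.
|v| = 5.1109 m/s.

5.11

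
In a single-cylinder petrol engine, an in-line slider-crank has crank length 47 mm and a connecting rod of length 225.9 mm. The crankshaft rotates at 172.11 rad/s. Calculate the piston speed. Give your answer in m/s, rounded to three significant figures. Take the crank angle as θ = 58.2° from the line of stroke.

ω = 172.1 rad/s
For an in-line slider-crank, x = r cosθ + √(L² − r² sin²θ), so v = −rω sinθ·[1 + r cosθ/√(L² − r² sin²θ)].
With r = 0.047 m, L = 0.2259 m, θ = 58.2°: √(L² − r² sin²θ) = 0.22234 m.
v = −0.047·172.1·0.84989·[1 + 0.047·0.52696/0.22234] = -7.6407 m/s.
|v| = 7.6407 m/s.

7.64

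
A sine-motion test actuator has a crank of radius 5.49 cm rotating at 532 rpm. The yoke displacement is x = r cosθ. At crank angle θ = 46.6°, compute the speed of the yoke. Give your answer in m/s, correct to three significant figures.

2.22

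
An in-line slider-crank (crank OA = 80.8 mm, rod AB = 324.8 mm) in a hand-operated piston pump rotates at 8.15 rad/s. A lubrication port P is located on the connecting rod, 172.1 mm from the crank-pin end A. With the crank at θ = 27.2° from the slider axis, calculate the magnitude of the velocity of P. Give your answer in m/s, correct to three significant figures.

0.435

ω = 8.15 rad/s.  Crank-pin speed |V_A| = rω = 0.65852 m/s, perpendicular to OA.
Rod angle: sinφ = −(r/L) sinθ ⇒ φ = -6.529°; ω_rod = −rω cosθ/√(L²−r²sin²θ) = -1.815 rad/s.
V_P = V_A + ω_rod × AP, with AP = 0.1721 m along the rod.
Components: V_Px = −rω sinθ − a·ω_rod·sinφ = -0.33653 m/s;  V_Py = rω cosθ + a·ω_rod·cosφ = +0.27536 m/s.
|V_P| = √(V_Px² + V_Py²) = 0.43483 m/s.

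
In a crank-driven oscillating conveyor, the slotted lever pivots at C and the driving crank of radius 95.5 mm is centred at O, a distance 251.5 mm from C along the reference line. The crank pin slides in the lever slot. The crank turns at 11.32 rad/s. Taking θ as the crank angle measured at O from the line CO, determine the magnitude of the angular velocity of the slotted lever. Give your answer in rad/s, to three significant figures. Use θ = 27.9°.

2.99

ω = 11.32 rad/s
Crank pin A relative to C: A = (d + r cosθ, r sinθ); lever angle φ = atan2(r sinθ, d + r cosθ).
Differentiating tanφ: φ̇ = rω(d cosθ + r)/(d² + r² + 2dr cosθ).
d² + r² + 2dr cosθ = |CA|² = 0.114826 m²;  d cosθ + r = +0.31777 m.
|ω_lever| = |0.0955·11.32·+0.31777| / 0.114826 = 2.9917 rad/s.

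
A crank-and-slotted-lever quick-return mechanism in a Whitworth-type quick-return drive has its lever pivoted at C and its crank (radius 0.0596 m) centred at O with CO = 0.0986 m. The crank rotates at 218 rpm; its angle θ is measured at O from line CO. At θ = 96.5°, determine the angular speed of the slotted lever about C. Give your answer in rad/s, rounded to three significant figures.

ω = 22.83 rad/s (from 218 rpm).
Crank pin A relative to C: A = (d + r cosθ, r sinθ); lever angle φ = atan2(r sinθ, d + r cosθ).
Differentiating tanφ: φ̇ = rω(d cosθ + r)/(d² + r² + 2dr cosθ).
d² + r² + 2dr cosθ = |CA|² = 0.0119436 m²;  d cosθ + r = +0.048438 m.
|ω_lever| = |0.0596·22.83·+0.048438| / 0.0119436 = 5.518 rad/s.

5.52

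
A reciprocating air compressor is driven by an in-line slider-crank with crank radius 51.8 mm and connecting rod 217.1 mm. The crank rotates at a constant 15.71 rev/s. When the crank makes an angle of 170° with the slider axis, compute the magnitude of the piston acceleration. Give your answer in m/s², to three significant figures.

384

ω = 2π·15.7 = 98.71 rad/s
x(θ) = r cosθ + √(L² − r² sin²θ); with ω constant, a = ω²·d²x/dθ².
d²x/dθ² = −r cosθ − r²(cos2θ)/√u − r⁴ sin²2θ/(4u^{3/2}),  u = L² − r² sin²θ = 0.0470515 m².
Substituting r = 0.0518 m, L = 0.2171 m, θ = 170°: d²x/dθ² = +0.039368 m.
a = ω²·d²x/dθ² = (98.71)²·(+0.039368) = +383.58 m/s²;  |a| = 383.58 m/s².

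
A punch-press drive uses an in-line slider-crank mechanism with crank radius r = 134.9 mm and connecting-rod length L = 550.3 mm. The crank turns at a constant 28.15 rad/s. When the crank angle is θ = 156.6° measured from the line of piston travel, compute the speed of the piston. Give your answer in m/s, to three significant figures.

ω = 28.15 rad/s
For an in-line slider-crank, x = r cosθ + √(L² − r² sin²θ), so v = −rω sinθ·[1 + r cosθ/√(L² − r² sin²θ)].
With r = 0.1349 m, L = 0.5503 m, θ = 156.6°: √(L² − r² sin²θ) = 0.54769 m.
v = −0.1349·28.15·0.39715·[1 + 0.1349·-0.91775/0.54769] = -1.1672 m/s.
|v| = 1.1672 m/s.

1.17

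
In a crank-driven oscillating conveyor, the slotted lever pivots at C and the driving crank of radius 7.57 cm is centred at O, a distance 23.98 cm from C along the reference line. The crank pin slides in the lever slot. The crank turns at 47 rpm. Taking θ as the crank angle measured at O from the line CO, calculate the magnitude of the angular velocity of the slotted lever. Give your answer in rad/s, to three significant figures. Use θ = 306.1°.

ω = 4.922 rad/s (from 47 rpm).
Crank pin A relative to C: A = (d + r cosθ, r sinθ); lever angle φ = atan2(r sinθ, d + r cosθ).
Differentiating tanφ: φ̇ = rω(d cosθ + r)/(d² + r² + 2dr cosθ).
d² + r² + 2dr cosθ = |CA|² = 0.0846257 m²;  d cosθ + r = +0.21699 m.
|ω_lever| = |0.0757·4.922·+0.21699| / 0.0846257 = 0.95534 rad/s.

0.955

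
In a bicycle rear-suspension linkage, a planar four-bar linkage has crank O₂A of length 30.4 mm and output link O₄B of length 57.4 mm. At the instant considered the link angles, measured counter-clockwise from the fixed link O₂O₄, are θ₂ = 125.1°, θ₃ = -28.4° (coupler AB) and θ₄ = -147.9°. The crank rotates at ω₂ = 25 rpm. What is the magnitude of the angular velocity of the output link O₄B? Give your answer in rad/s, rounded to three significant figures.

0.711

ω₂ = 2.618 rad/s (from 25 rpm).
Differentiating the loop-closure r₂e^{iθ₂}+r₃e^{iθ₃}=r₁+r₄e^{iθ₄} gives r₂ω₂e^{iθ₂}+r₃ω₃e^{iθ₃}=r₄ω₄e^{iθ₄}.
Eliminating the other unknown: ω₄ = r₂ω₂ sin(θ₂−θ₃) / [r₄ sin(θ₄−θ₃)].
Numerator sine = +0.44620; denominator sine = -0.87036.
Result = 0.0304·2.618·(+0.44620) / (0.0574·(-0.87036)) = -0.71082 rad/s; magnitude 0.71082 rad/s.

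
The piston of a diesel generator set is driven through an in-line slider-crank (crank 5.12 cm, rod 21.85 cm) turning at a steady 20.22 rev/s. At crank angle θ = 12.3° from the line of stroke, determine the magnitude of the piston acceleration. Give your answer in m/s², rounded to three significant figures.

ω = 2π·20.2 = 127 rad/s
x(θ) = r cosθ + √(L² − r² sin²θ); with ω constant, a = ω²·d²x/dθ².
d²x/dθ² = −r cosθ − r²(cos2θ)/√u − r⁴ sin²2θ/(4u^{3/2}),  u = L² − r² sin²θ = 0.0476233 m².
Substituting r = 0.0512 m, L = 0.2185 m, θ = 12.3°: d²x/dθ² = -0.060975 m.
a = ω²·d²x/dθ² = (127)²·(-0.060975) = -984.19 m/s²;  |a| = 984.19 m/s².

984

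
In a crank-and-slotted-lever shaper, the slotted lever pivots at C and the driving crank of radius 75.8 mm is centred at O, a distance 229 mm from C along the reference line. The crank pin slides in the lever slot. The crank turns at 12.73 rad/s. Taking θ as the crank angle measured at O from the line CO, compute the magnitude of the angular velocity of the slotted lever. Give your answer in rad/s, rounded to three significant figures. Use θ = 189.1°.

ω = 12.73 rad/s
Crank pin A relative to C: A = (d + r cosθ, r sinθ); lever angle φ = atan2(r sinθ, d + r cosθ).
Differentiating tanφ: φ̇ = rω(d cosθ + r)/(d² + r² + 2dr cosθ).
d² + r² + 2dr cosθ = |CA|² = 0.0239072 m²;  d cosθ + r = -0.15032 m.
|ω_lever| = |0.0758·12.73·-0.15032| / 0.0239072 = 6.0671 rad/s.

6.07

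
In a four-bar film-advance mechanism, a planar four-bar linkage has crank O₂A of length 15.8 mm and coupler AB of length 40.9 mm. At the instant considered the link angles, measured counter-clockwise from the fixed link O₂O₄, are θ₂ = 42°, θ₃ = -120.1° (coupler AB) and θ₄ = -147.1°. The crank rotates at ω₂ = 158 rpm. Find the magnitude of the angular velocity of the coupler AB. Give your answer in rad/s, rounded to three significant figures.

2.23

ω₂ = 16.55 rad/s (from 158 rpm).
Differentiating the loop-closure r₂e^{iθ₂}+r₃e^{iθ₃}=r₁+r₄e^{iθ₄} gives r₂ω₂e^{iθ₂}+r₃ω₃e^{iθ₃}=r₄ω₄e^{iθ₄}.
Eliminating the other unknown: ω₃ = r₂ω₂ sin(θ₄−θ₂) / [r₃ sin(θ₃−θ₄)].
Numerator sine = +0.15816; denominator sine = +0.45399.
Result = 0.0158·16.55·(+0.15816) / (0.0409·(+0.45399)) = +2.2267 rad/s; magnitude 2.2267 rad/s.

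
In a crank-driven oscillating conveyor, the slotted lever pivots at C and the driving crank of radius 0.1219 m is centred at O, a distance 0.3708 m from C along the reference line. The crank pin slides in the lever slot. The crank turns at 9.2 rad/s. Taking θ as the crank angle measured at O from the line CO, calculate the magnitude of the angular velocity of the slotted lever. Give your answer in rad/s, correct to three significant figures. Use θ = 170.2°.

ω = 9.2 rad/s
Crank pin A relative to C: A = (d + r cosθ, r sinθ); lever angle φ = atan2(r sinθ, d + r cosθ).
Differentiating tanφ: φ̇ = rω(d cosθ + r)/(d² + r² + 2dr cosθ).
d² + r² + 2dr cosθ = |CA|² = 0.0632704 m²;  d cosθ + r = -0.24349 m.
|ω_lever| = |0.1219·9.2·-0.24349| / 0.0632704 = 4.3159 rad/s.

4.32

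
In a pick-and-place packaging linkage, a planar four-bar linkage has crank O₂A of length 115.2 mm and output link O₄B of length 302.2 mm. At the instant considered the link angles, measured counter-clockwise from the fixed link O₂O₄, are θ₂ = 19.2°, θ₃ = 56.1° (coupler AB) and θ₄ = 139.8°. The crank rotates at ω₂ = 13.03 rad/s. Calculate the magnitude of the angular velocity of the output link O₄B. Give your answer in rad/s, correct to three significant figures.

3.00

ω₂ = 13.03 rad/s
Differentiating the loop-closure r₂e^{iθ₂}+r₃e^{iθ₃}=r₁+r₄e^{iθ₄} gives r₂ω₂e^{iθ₂}+r₃ω₃e^{iθ₃}=r₄ω₄e^{iθ₄}.
Eliminating the other unknown: ω₄ = r₂ω₂ sin(θ₂−θ₃) / [r₄ sin(θ₄−θ₃)].
Numerator sine = -0.60042; denominator sine = +0.99396.
Result = 0.1152·13.03·(-0.60042) / (0.3022·(+0.99396)) = -3.0005 rad/s; magnitude 3.0005 rad/s.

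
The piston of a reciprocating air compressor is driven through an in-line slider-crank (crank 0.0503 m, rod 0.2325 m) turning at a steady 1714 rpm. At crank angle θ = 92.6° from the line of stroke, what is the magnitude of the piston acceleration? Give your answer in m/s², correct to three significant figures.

ω = 2π·1714/60 = 179.5 rad/s
x(θ) = r cosθ + √(L² − r² sin²θ); with ω constant, a = ω²·d²x/dθ².
d²x/dθ² = −r cosθ − r²(cos2θ)/√u − r⁴ sin²2θ/(4u^{3/2}),  u = L² − r² sin²θ = 0.0515314 m².
Substituting r = 0.0503 m, L = 0.2325 m, θ = 92.6°: d²x/dθ² = +0.01338 m.
a = ω²·d²x/dθ² = (179.5)²·(+0.01338) = +431.07 m/s²;  |a| = 431.07 m/s².

431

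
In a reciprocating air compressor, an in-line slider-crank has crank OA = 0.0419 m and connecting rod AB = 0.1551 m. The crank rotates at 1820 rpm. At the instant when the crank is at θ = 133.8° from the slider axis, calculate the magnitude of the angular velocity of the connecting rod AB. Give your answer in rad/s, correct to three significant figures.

ω = 190.6 rad/s (converted from 1820 rpm).
The rod makes angle φ with the slider axis where L sinφ = r sinθ; differentiating, L cosφ·φ̇ = r ω cosθ.
L cosφ = √(L² − r² sin²θ) = 0.15212 m.
|ω_rod| = r ω |cosθ| / √(L² − r² sin²θ) = 0.0419·190.6·0.69214/0.15212 = 36.334 rad/s.

36.3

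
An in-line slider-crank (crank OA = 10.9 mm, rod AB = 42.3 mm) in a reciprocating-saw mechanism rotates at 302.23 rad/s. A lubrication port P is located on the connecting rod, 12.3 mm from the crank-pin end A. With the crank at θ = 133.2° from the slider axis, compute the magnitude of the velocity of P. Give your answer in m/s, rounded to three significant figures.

ω = 302.2 rad/s.  Crank-pin speed |V_A| = rω = 3.2943 m/s, perpendicular to OA.
Rod angle: sinφ = −(r/L) sinθ ⇒ φ = -10.827°; ω_rod = −rω cosθ/√(L²−r²sin²θ) = +54.278 rad/s.
V_P = V_A + ω_rod × AP, with AP = 0.0123 m along the rod.
Components: V_Px = −rω sinθ − a·ω_rod·sinφ = -2.276 m/s;  V_Py = rω cosθ + a·ω_rod·cosφ = -1.5994 m/s.
|V_P| = √(V_Px² + V_Py²) = 2.7818 m/s.

2.78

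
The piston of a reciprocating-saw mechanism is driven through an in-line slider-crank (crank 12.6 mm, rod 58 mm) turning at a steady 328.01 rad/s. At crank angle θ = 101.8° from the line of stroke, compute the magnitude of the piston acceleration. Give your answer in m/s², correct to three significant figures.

553

ω = 328 rad/s
x(θ) = r cosθ + √(L² − r² sin²θ); with ω constant, a = ω²·d²x/dθ².
d²x/dθ² = −r cosθ − r²(cos2θ)/√u − r⁴ sin²2θ/(4u^{3/2}),  u = L² − r² sin²θ = 0.00321188 m².
Substituting r = 0.0126 m, L = 0.058 m, θ = 101.8°: d²x/dθ² = +0.0051381 m.
a = ω²·d²x/dθ² = (328)²·(+0.0051381) = +552.81 m/s²;  |a| = 552.81 m/s².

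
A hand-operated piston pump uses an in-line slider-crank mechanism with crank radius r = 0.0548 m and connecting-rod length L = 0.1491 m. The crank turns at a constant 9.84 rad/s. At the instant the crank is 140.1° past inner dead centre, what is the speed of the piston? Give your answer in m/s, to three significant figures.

0.246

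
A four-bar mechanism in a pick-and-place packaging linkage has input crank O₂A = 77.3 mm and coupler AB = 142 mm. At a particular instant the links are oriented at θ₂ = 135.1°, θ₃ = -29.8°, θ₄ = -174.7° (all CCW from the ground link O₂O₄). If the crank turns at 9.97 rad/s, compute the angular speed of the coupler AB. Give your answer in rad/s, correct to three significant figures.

ω₂ = 9.97 rad/s
Differentiating the loop-closure r₂e^{iθ₂}+r₃e^{iθ₃}=r₁+r₄e^{iθ₄} gives r₂ω₂e^{iθ₂}+r₃ω₃e^{iθ₃}=r₄ω₄e^{iθ₄}.
Eliminating the other unknown: ω₃ = r₂ω₂ sin(θ₄−θ₂) / [r₃ sin(θ₃−θ₄)].
Numerator sine = +0.76828; denominator sine = +0.57501.
Result = 0.0773·9.97·(+0.76828) / (0.142·(+0.57501)) = +7.2516 rad/s; magnitude 7.2516 rad/s.

7.25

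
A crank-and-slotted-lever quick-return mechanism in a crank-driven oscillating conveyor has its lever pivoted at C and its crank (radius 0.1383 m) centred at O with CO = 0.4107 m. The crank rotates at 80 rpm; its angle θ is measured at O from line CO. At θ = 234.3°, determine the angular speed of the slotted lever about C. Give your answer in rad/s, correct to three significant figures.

0.966

ω = 8.378 rad/s (from 80 rpm).
Crank pin A relative to C: A = (d + r cosθ, r sinθ); lever angle φ = atan2(r sinθ, d + r cosθ).
Differentiating tanφ: φ̇ = rω(d cosθ + r)/(d² + r² + 2dr cosθ).
d² + r² + 2dr cosθ = |CA|² = 0.121511 m²;  d cosθ + r = -0.10136 m.
|ω_lever| = |0.1383·8.378·-0.10136| / 0.121511 = 0.96648 rad/s.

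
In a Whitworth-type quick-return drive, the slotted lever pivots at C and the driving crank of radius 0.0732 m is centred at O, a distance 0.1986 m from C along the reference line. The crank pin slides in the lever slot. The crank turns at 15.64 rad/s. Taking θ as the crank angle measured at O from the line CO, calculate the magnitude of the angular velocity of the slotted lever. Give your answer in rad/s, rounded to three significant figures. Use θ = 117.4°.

0.663

ω = 15.64 rad/s
Crank pin A relative to C: A = (d + r cosθ, r sinθ); lever angle φ = atan2(r sinθ, d + r cosθ).
Differentiating tanφ: φ̇ = rω(d cosθ + r)/(d² + r² + 2dr cosθ).
d² + r² + 2dr cosθ = |CA|² = 0.0314199 m²;  d cosθ + r = -0.018196 m.
|ω_lever| = |0.0732·15.64·-0.018196| / 0.0314199 = 0.663 rad/s.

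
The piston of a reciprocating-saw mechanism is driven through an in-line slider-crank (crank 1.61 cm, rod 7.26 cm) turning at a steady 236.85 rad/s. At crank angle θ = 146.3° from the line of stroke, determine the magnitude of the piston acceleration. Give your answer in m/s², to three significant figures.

ω = 236.8 rad/s
x(θ) = r cosθ + √(L² − r² sin²θ); with ω constant, a = ω²·d²x/dθ².
d²x/dθ² = −r cosθ − r²(cos2θ)/√u − r⁴ sin²2θ/(4u^{3/2}),  u = L² − r² sin²θ = 0.00519096 m².
Substituting r = 0.0161 m, L = 0.0726 m, θ = 146.3°: d²x/dθ² = +0.011974 m.
a = ω²·d²x/dθ² = (236.8)²·(+0.011974) = +671.69 m/s²;  |a| = 671.69 m/s².

672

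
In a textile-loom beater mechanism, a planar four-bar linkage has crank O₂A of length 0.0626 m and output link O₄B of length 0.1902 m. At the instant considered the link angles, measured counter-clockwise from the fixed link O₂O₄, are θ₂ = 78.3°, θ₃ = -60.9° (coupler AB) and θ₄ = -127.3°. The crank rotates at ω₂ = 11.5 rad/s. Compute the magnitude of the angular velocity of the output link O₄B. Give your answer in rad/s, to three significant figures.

2.70

ω₂ = 11.5 rad/s
Differentiating the loop-closure r₂e^{iθ₂}+r₃e^{iθ₃}=r₁+r₄e^{iθ₄} gives r₂ω₂e^{iθ₂}+r₃ω₃e^{iθ₃}=r₄ω₄e^{iθ₄}.
Eliminating the other unknown: ω₄ = r₂ω₂ sin(θ₂−θ₃) / [r₄ sin(θ₄−θ₃)].
Numerator sine = +0.65342; denominator sine = -0.91636.
Result = 0.0626·11.5·(+0.65342) / (0.1902·(-0.91636)) = -2.6989 rad/s; magnitude 2.6989 rad/s.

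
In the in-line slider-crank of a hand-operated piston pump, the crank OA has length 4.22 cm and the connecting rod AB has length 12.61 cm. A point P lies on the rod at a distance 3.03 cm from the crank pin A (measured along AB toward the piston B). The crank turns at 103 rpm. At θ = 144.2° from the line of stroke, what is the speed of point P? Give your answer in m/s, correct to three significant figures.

0.375

ω = 10.79 rad/s.  Crank-pin speed |V_A| = rω = 0.45517 m/s, perpendicular to OA.
Rod angle: sinφ = −(r/L) sinθ ⇒ φ = -11.289°; ω_rod = −rω cosθ/√(L²−r²sin²θ) = +2.9854 rad/s.
V_P = V_A + ω_rod × AP, with AP = 0.0303 m along the rod.
Components: V_Px = −rω sinθ − a·ω_rod·sinφ = -0.24855 m/s;  V_Py = rω cosθ + a·ω_rod·cosφ = -0.28047 m/s.
|V_P| = √(V_Px² + V_Py²) = 0.37475 m/s.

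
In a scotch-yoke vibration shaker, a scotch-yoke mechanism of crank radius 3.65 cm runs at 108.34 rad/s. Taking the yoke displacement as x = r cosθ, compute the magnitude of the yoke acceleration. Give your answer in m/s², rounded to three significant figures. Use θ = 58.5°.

ω = 108.3 rad/s
x = r cosθ ⇒ ẍ = −rω² cosθ (ω constant).
|a| = rω²|cosθ| = 0.0365·(108.3)²·|cos 58.5°| = 223.85 m/s².

224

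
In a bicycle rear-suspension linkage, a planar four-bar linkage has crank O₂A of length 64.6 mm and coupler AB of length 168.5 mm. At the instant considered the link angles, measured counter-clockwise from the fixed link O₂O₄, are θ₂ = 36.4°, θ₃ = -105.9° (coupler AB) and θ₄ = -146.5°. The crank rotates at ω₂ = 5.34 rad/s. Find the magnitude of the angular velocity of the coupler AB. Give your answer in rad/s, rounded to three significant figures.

0.159

ω₂ = 5.34 rad/s
Differentiating the loop-closure r₂e^{iθ₂}+r₃e^{iθ₃}=r₁+r₄e^{iθ₄} gives r₂ω₂e^{iθ₂}+r₃ω₃e^{iθ₃}=r₄ω₄e^{iθ₄}.
Eliminating the other unknown: ω₃ = r₂ω₂ sin(θ₄−θ₂) / [r₃ sin(θ₃−θ₄)].
Numerator sine = +0.05059; denominator sine = +0.65077.
Result = 0.0646·5.34·(+0.05059) / (0.1685·(+0.65077)) = +0.15916 rad/s; magnitude 0.15916 rad/s.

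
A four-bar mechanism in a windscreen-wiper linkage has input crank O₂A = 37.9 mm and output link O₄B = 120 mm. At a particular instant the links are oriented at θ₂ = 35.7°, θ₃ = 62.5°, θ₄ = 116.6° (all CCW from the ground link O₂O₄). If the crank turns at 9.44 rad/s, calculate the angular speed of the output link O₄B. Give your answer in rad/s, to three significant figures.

1.66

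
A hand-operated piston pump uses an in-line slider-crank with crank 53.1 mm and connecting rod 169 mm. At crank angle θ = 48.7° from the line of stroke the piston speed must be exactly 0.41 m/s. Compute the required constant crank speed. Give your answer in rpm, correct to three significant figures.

80.9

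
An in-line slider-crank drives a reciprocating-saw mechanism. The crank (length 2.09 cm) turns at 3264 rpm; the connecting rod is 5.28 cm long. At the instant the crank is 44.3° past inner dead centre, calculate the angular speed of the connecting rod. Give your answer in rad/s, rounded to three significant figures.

101

ω = 341.8 rad/s (converted from 3264 rpm).
The rod makes angle φ with the slider axis where L sinφ = r sinθ; differentiating, L cosφ·φ̇ = r ω cosθ.
L cosφ = √(L² − r² sin²θ) = 0.050742 m.
|ω_rod| = r ω |cosθ| / √(L² − r² sin²θ) = 0.0209·341.8·0.71569/0.050742 = 100.76 rad/s.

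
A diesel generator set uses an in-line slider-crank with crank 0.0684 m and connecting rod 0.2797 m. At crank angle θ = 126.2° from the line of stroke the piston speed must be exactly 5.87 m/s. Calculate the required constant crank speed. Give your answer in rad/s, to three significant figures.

125

For an in-line slider-crank, |v_piston| = rω|sinθ|·[1 + r cosθ/√(L² − r² sin²θ)].
With r = 0.0684 m, L = 0.2797 m, θ = 126.2°: the bracketed kinematic factor |dx/dθ| = 0.047064 m.
ω = v/|dx/dθ| = 5.87/0.047064 = 124.72 rad/s.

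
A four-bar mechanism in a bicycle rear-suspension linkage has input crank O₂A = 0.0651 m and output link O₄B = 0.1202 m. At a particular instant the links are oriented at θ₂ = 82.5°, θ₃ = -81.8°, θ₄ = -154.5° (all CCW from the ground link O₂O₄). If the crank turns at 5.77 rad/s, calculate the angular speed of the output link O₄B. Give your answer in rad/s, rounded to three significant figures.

0.886

ω₂ = 5.77 rad/s
Differentiating the loop-closure r₂e^{iθ₂}+r₃e^{iθ₃}=r₁+r₄e^{iθ₄} gives r₂ω₂e^{iθ₂}+r₃ω₃e^{iθ₃}=r₄ω₄e^{iθ₄}.
Eliminating the other unknown: ω₄ = r₂ω₂ sin(θ₂−θ₃) / [r₄ sin(θ₄−θ₃)].
Numerator sine = +0.27060; denominator sine = -0.95476.
Result = 0.0651·5.77·(+0.27060) / (0.1202·(-0.95476)) = -0.8857 rad/s; magnitude 0.8857 rad/s.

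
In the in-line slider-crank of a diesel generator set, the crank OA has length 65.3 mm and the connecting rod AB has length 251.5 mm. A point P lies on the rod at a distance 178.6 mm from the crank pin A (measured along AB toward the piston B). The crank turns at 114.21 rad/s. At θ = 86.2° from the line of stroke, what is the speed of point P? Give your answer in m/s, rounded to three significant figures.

7.54

ω = 114.2 rad/s.  Crank-pin speed |V_A| = rω = 7.4579 m/s, perpendicular to OA.
Rod angle: sinφ = −(r/L) sinθ ⇒ φ = -15.015°; ω_rod = −rω cosθ/√(L²−r²sin²θ) = -2.0347 rad/s.
V_P = V_A + ω_rod × AP, with AP = 0.1786 m along the rod.
Components: V_Px = −rω sinθ − a·ω_rod·sinφ = -7.5357 m/s;  V_Py = rω cosθ + a·ω_rod·cosφ = +0.14327 m/s.
|V_P| = √(V_Px² + V_Py²) = 7.537 m/s.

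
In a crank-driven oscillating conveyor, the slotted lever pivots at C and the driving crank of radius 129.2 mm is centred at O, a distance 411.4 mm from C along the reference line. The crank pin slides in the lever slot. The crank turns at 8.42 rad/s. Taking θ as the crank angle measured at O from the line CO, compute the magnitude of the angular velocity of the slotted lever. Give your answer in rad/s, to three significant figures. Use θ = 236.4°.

0.843

ω = 8.42 rad/s
Crank pin A relative to C: A = (d + r cosθ, r sinθ); lever angle φ = atan2(r sinθ, d + r cosθ).
Differentiating tanφ: φ̇ = rω(d cosθ + r)/(d² + r² + 2dr cosθ).
d² + r² + 2dr cosθ = |CA|² = 0.127114 m²;  d cosθ + r = -0.098465 m.
|ω_lever| = |0.1292·8.42·-0.098465| / 0.127114 = 0.84268 rad/s.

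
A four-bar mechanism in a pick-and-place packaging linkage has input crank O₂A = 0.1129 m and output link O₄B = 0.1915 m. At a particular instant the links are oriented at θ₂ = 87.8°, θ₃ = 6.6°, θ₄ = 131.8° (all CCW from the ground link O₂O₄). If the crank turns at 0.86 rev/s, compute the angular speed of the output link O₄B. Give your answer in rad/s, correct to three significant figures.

ω₂ = 5.404 rad/s (from 0.86 rev/s).
Differentiating the loop-closure r₂e^{iθ₂}+r₃e^{iθ₃}=r₁+r₄e^{iθ₄} gives r₂ω₂e^{iθ₂}+r₃ω₃e^{iθ₃}=r₄ω₄e^{iθ₄}.
Eliminating the other unknown: ω₄ = r₂ω₂ sin(θ₂−θ₃) / [r₄ sin(θ₄−θ₃)].
Numerator sine = +0.98823; denominator sine = +0.81714.
Result = 0.1129·5.404·(+0.98823) / (0.1915·(+0.81714)) = +3.8527 rad/s; magnitude 3.8527 rad/s.

3.85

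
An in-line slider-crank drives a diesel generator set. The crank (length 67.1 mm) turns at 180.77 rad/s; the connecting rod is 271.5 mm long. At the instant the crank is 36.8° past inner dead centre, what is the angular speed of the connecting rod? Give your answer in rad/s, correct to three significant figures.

36.2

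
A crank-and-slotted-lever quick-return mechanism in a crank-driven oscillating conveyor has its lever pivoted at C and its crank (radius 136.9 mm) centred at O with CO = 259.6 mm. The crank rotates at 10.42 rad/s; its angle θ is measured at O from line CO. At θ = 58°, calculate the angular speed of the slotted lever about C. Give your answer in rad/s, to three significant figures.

ω = 10.42 rad/s
Crank pin A relative to C: A = (d + r cosθ, r sinθ); lever angle φ = atan2(r sinθ, d + r cosθ).
Differentiating tanφ: φ̇ = rω(d cosθ + r)/(d² + r² + 2dr cosθ).
d² + r² + 2dr cosθ = |CA|² = 0.1238 m²;  d cosθ + r = +0.27447 m.
|ω_lever| = |0.1369·10.42·+0.27447| / 0.1238 = 3.1626 rad/s.

3.16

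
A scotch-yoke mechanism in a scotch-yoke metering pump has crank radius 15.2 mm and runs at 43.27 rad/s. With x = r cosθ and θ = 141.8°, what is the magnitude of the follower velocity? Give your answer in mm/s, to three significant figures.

ω = 43.27 rad/s
x = r cosθ ⇒ ẋ = −rω sinθ.
|v| = rω|sinθ| = 0.0152·43.27·|sin 141.8°| = 0.40673 m/s = 406.73 mm/s.

407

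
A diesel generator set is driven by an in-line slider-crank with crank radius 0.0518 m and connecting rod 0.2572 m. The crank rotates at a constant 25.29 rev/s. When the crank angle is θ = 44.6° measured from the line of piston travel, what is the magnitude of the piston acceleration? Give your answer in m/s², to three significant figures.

938

ω = 2π·25.3 = 158.9 rad/s
x(θ) = r cosθ + √(L² − r² sin²θ); with ω constant, a = ω²·d²x/dθ².
d²x/dθ² = −r cosθ − r²(cos2θ)/√u − r⁴ sin²2θ/(4u^{3/2}),  u = L² − r² sin²θ = 0.064829 m².
Substituting r = 0.0518 m, L = 0.2572 m, θ = 44.6°: d²x/dθ² = -0.037139 m.
a = ω²·d²x/dθ² = (158.9)²·(-0.037139) = -937.75 m/s²;  |a| = 937.75 m/s².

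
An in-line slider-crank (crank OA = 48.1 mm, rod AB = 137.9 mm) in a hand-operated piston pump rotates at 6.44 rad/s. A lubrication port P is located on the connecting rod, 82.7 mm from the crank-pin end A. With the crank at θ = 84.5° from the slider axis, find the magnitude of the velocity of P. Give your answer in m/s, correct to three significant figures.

0.315

ω = 6.44 rad/s.  Crank-pin speed |V_A| = rω = 0.30976 m/s, perpendicular to OA.
Rod angle: sinφ = −(r/L) sinθ ⇒ φ = -20.316°; ω_rod = −rω cosθ/√(L²−r²sin²θ) = -0.22958 rad/s.
V_P = V_A + ω_rod × AP, with AP = 0.0827 m along the rod.
Components: V_Px = −rω sinθ − a·ω_rod·sinφ = -0.31493 m/s;  V_Py = rω cosθ + a·ω_rod·cosφ = +0.011884 m/s.
|V_P| = √(V_Px² + V_Py²) = 0.31515 m/s.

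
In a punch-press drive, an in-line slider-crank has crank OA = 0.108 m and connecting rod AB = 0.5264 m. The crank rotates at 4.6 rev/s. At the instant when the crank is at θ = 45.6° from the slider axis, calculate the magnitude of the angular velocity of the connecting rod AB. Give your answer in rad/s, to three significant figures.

4.19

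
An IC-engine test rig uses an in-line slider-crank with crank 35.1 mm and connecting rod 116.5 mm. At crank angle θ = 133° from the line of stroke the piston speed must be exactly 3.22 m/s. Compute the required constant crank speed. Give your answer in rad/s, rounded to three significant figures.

159

For an in-line slider-crank, |v_piston| = rω|sinθ|·[1 + r cosθ/√(L² − r² sin²θ)].
With r = 0.0351 m, L = 0.1165 m, θ = 133°: the bracketed kinematic factor |dx/dθ| = 0.020263 m.
ω = v/|dx/dθ| = 3.22/0.020263 = 158.91 rad/s.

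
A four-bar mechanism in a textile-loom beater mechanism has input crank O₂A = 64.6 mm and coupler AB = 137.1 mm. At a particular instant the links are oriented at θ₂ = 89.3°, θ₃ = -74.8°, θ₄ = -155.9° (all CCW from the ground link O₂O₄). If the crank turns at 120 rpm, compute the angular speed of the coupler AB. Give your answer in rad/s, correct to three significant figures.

5.44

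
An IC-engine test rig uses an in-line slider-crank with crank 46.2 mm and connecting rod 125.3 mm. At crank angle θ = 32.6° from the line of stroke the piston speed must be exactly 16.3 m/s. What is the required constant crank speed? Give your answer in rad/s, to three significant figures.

497

For an in-line slider-crank, |v_piston| = rω|sinθ|·[1 + r cosθ/√(L² − r² sin²θ)].
With r = 0.0462 m, L = 0.1253 m, θ = 32.6°: the bracketed kinematic factor |dx/dθ| = 0.03278 m.
ω = v/|dx/dθ| = 16.3/0.03278 = 497.25 rad/s.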